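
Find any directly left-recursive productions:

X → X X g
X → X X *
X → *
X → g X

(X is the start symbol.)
X → X X g: LEFT RECURSIVE (starts with X)
X → X X *: LEFT RECURSIVE (starts with X)
X → *: starts with '*'
X → g X: starts with g

The grammar has direct left recursion on: X.

Answer: Yes, X is left-recursive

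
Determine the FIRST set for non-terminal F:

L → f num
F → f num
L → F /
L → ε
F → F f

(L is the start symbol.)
{ 'f' }

To compute FIRST(F), examine every production with F on the left-hand side, reading each right-hand side left to right until a non-nullable symbol is reached.

From F → f num:
  - f is a terminal: add 'f' and stop
From F → F f:
  - F is the symbol being defined: contributes nothing new
    F is not nullable, so stop

Collecting: FIRST(F) = { 'f' }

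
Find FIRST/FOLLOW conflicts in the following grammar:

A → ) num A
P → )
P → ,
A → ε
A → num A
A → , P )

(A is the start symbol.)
Nullable non-terminals: A.

A: nullable alternative(s) A → ε; FOLLOW(A) = { $ }
  A → ) num A: FIRST \ {ε} = { ')' } — disjoint from FOLLOW(A)
  A → ε: FIRST \ {ε} = { } — this is the only nullable alternative, skip
  A → num A: FIRST \ {ε} = { 'num' } — disjoint from FOLLOW(A)
  A → , P ): FIRST \ {ε} = { ',' } — disjoint from FOLLOW(A)

P has no nullable alternative, so no FIRST/FOLLOW check is needed there.

No FIRST/FOLLOW conflicts found.

Answer: No FIRST/FOLLOW conflicts.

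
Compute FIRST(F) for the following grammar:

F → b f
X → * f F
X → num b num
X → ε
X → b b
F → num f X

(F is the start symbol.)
{ 'b', 'num' }

To compute FIRST(F), examine every production with F on the left-hand side, reading each right-hand side left to right until a non-nullable symbol is reached.

From F → b f:
  - b is a terminal: add 'b' and stop
From F → num f X:
  - num is a terminal: add 'num' and stop

Collecting: FIRST(F) = { 'b', 'num' }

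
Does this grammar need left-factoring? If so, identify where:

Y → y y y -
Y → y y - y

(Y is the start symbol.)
Left-factoring is needed when two productions for the same non-terminal
share a common prefix on the right-hand side.

Productions for Y:
  Y → y y y -
  Y → y y - y

Found common prefix 'y y' in productions for Y

Answer: Yes, Y has productions with common prefix 'y y'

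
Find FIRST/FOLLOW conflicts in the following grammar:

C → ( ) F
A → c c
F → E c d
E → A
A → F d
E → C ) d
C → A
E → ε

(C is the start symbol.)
A FIRST/FOLLOW conflict occurs when a non-terminal N has a nullable alternative N → β (β ⇒* ε) and another alternative N → α with FIRST(α) ∩ FOLLOW(N) ≠ ∅: on such a lookahead the parser cannot decide between expanding α and letting N vanish via β.

Nullable non-terminals: E.
FIRST sets used below: FIRST(A) = { '(', 'c' }, FIRST(C) = { '(', 'c' }

E: nullable alternative(s) E → ε; FOLLOW(E) = { 'c' }
  E → A: FIRST \ {ε} = { '(', 'c' } — overlaps FOLLOW(E) on { 'c' }: CONFLICT
  E → C ) d: FIRST \ {ε} = { '(', 'c' } — overlaps FOLLOW(E) on { 'c' }: CONFLICT
  E → ε: FIRST \ {ε} = { } — this is the only nullable alternative, skip

A, C, F have no nullable alternative, so no FIRST/FOLLOW check is needed there.

So the grammar has 2 FIRST/FOLLOW conflicts (marked CONFLICT above).

Answer: Yes. E → A with FOLLOW(E) on { 'c' }; E → C ')' d with FOLLOW(E) on { 'c' }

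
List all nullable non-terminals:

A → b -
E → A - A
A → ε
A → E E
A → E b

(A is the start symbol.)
ε-productions: A → ε
So A is immediately nullable.
No further non-terminal can be added: every production for the remaining non-terminals contains a terminal or a non-nullable non-terminal.
Nullable = { 'A' }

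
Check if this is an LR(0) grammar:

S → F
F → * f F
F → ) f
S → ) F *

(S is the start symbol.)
Augment with S' → S and build the canonical LR(0) collection (I0 = CLOSURE({[S' → . S]}), then GOTO on every symbol after a dot until no new states appear). It has 11 states:
  I0: { [F → . ) f], [F → . * f F], [S → . ) F *], [S → . F], [S' → . S] }  — shift
  I1: { [F → ) . f], [F → . ) f], [F → . * f F], [S → ) . F *] }  — shift
  I2: { [F → * . f F] }  — shift
  I3: { [S → F .] }  — reduce
  I4: { [S' → S .] }  — accept
  I5: { [F → * f . F], [F → . ) f], [F → . * f F] }  — shift
  I6: { [F → ) . f] }  — shift
  I7: { [F → * f F .] }  — reduce
  I8: { [F → ) f .] }  — reduce
  I9: { [S → ) F . *] }  — shift
  I10: { [S → ) F * .] }  — reduce

Every state is either a pure shift/goto state or contains exactly one complete item and nothing to shift — no conflicts. The grammar is LR(0).

Answer: Yes, the grammar is LR(0)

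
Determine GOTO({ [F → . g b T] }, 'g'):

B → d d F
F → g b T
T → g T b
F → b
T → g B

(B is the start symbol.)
{ [F → g . b T] }

GOTO(I, 'g') = CLOSURE({ [A → αX.β] : [A → α.Xβ] ∈ I, X = 'g' })

Items with dot before 'g', with the dot advanced:
  [F → . g b T] → [F → g . b T]
Closure adds nothing (no advanced item has the dot before a non-terminal).

GOTO = { [F → g . b T] }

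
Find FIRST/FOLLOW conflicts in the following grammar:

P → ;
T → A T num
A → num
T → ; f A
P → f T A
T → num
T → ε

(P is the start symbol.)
Yes. T → A T num with FOLLOW(T) on { 'num' }; T → num with FOLLOW(T) on { 'num' }

A FIRST/FOLLOW conflict occurs when a non-terminal N has a nullable alternative N → β (β ⇒* ε) and another alternative N → α with FIRST(α) ∩ FOLLOW(N) ≠ ∅: on such a lookahead the parser cannot decide between expanding α and letting N vanish via β.

Nullable non-terminals: T.
FIRST sets used below: FIRST(A) = { 'num' }

T: nullable alternative(s) T → ε; FOLLOW(T) = { 'num' }
  T → A T num: FIRST \ {ε} = { 'num' } — overlaps FOLLOW(T) on { 'num' }: CONFLICT
  T → ; f A: FIRST \ {ε} = { ';' } — disjoint from FOLLOW(T)
  T → num: FIRST \ {ε} = { 'num' } — overlaps FOLLOW(T) on { 'num' }: CONFLICT
  T → ε: FIRST \ {ε} = { } — this is the only nullable alternative, skip

A, P have no nullable alternative, so no FIRST/FOLLOW check is needed there.

So the grammar has 2 FIRST/FOLLOW conflicts (marked CONFLICT above).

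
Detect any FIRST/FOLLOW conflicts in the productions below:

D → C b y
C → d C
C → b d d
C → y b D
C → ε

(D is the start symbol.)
Yes. C → b d d with FOLLOW(C) on { 'b' }

Nullable non-terminals: C.

C: nullable alternative(s) C → ε; FOLLOW(C) = { 'b' }
  C → d C: FIRST \ {ε} = { 'd' } — disjoint from FOLLOW(C)
  C → b d d: FIRST \ {ε} = { 'b' } — overlaps FOLLOW(C) on { 'b' }: CONFLICT
  C → y b D: FIRST \ {ε} = { 'y' } — disjoint from FOLLOW(C)
  C → ε: FIRST \ {ε} = { } — this is the only nullable alternative, skip

D has no nullable alternative, so no FIRST/FOLLOW check is needed there.

So the grammar has 1 FIRST/FOLLOW conflict (marked CONFLICT above).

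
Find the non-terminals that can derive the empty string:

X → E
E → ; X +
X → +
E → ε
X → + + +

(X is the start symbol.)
A non-terminal is nullable if it can derive ε (the empty string): either it has an ε-production, or it has a production whose right-hand side consists entirely of nullable non-terminals.

ε-productions: E → ε
So E is immediately nullable.
X → E: every symbol on the right is nullable, so X is nullable too.
Every non-terminal is now nullable.
Nullable = { 'E', 'X' }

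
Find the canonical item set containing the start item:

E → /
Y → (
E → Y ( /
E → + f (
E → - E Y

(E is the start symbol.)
{ [E → . + f (], [E → . - E Y], [E → . /], [E → . Y ( /], [E' → . E], [Y → . (] }

First, augment the grammar with E' → E
I₀ = CLOSURE({ [E' → . E] }):
  [E' → . E] has the dot before E: add [E → . /], [E → . Y ( /], [E → . + f (], [E → . - E Y]
  [E → . Y ( /] has the dot before Y: add [Y → . (]
No further items can be added.

I₀ = { [E → . + f (], [E → . - E Y], [E → . /], [E → . Y ( /], [E' → . E], [Y → . (] }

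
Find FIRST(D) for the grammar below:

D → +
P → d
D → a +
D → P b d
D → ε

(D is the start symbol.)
FIRST sets of the other non-terminals involved (by the same procedure, iterated to a fixed point):
  FIRST(P) = { 'd' }

From D → +:
  - '+' is a terminal: add '+' and stop
From D → a +:
  - a is a terminal: add 'a' and stop
From D → P b d:
  - P is a non-terminal: add FIRST(P) \ {ε} = { 'd' }
    P is not nullable, so stop
From D → ε:
  - ε-production, so ε ∈ FIRST(D)

Collecting: FIRST(D) = { '+', 'a', 'd', ε }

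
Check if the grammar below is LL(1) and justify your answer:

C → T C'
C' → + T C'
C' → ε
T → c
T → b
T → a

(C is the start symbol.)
Yes, the grammar is LL(1).

A grammar is LL(1) if for each non-terminal N with multiple productions, the predict sets of those productions are pairwise disjoint, where PREDICT(N → α) = (FIRST(α) \ {ε}) ∪ (FOLLOW(N) if α ⇒* ε).

Relevant sets:
  FOLLOW(C') = { $ }

For C':
  PREDICT(C' → '+' T C') = { '+' }
  PREDICT(C' → ε) = { $ }
For T:
  PREDICT(T → c) = { 'c' }
  PREDICT(T → b) = { 'b' }
  PREDICT(T → a) = { 'a' }
C has a single production, so nothing to check there.

All predict sets are disjoint. The grammar IS LL(1).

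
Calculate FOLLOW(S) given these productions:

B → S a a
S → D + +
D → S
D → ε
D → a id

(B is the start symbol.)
In B → S a a: S is followed by a a, add FIRST(a a) \ {ε} = { 'a' }
In D → S: S is at the end, add FOLLOW(D)

The FOLLOW sets referred to above (computed the same way, to a fixed point):
  FOLLOW(D) = { '+' }

Taking the union: FOLLOW(S) = { '+', 'a' }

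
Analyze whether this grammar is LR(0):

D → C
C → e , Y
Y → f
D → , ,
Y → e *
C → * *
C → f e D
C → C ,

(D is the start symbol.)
A grammar is LR(0) if no state in the canonical LR(0) collection has:
  - both a shift item (dot before a terminal) and a complete item (shift-reduce conflict), or
  - two or more complete items (reduce-reduce conflict; the accept item [D' → D .] counts as a complete item here).

Augment with D' → D and build the canonical LR(0) collection (I0 = CLOSURE({[D' → . D]}), then GOTO on every symbol after a dot until no new states appear). It has 17 states:
  I0: { [C → . * *], [C → . C ,], [C → . e , Y], [C → . f e D], [D → . , ,], [D → . C], [D' → . D] }  — shift
  I1: { [C → * . *] }  — shift
  I2: { [D → , . ,] }  — shift
  I3: { [C → C . ,], [D → C .] }  — shift, reduce
  I4: { [D' → D .] }  — accept
  I5: { [C → e . , Y] }  — shift
  I6: { [C → f . e D] }  — shift
  I7: { [C → . * *], [C → . C ,], [C → . e , Y], [C → . f e D], [C → f e . D], [D → . , ,], [D → . C] }  — shift
  I8: { [C → f e D .] }  — reduce
  I9: { [C → e , . Y], [Y → . e *], [Y → . f] }  — shift
  I10: { [C → e , Y .] }  — reduce
  I11: { [Y → e . *] }  — shift
  I12: { [Y → f .] }  — reduce
  I13: { [Y → e * .] }  — reduce
  I14: { [C → C , .] }  — reduce
  I15: { [D → , , .] }  — reduce
  I16: { [C → * * .] }  — reduce

Conflict in state I3:
  Shift-reduce conflict between [D → C .] and [C → C . ,]
So the grammar is NOT LR(0).

Answer: No. Shift-reduce conflict between [D → C .] and [C → C . ,]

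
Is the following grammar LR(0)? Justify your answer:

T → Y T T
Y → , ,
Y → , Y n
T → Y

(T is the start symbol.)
No. Shift-reduce conflict between [T → Y .] and [Y → . , ,]

A grammar is LR(0) if no state in the canonical LR(0) collection has:
  - both a shift item (dot before a terminal) and a complete item (shift-reduce conflict), or
  - two or more complete items (reduce-reduce conflict; the accept item [T' → T .] counts as a complete item here).

Augment with T' → T and build the canonical LR(0) collection (I0 = CLOSURE({[T' → . T]}), then GOTO on every symbol after a dot until no new states appear). It has 9 states:
  I0: { [T → . Y T T], [T → . Y], [T' → . T], [Y → . , ,], [Y → . , Y n] }  — shift
  I1: { [Y → , . ,], [Y → , . Y n], [Y → . , ,], [Y → . , Y n] }  — shift
  I2: { [T' → T .] }  — accept
  I3: { [T → . Y T T], [T → . Y], [T → Y . T T], [T → Y .], [Y → . , ,], [Y → . , Y n] }  — shift, reduce
  I4: { [T → . Y T T], [T → . Y], [T → Y T . T], [Y → . , ,], [Y → . , Y n] }  — shift
  I5: { [T → Y T T .] }  — reduce
  I6: { [Y → , , .], [Y → , . ,], [Y → , . Y n], [Y → . , ,], [Y → . , Y n] }  — shift, reduce
  I7: { [Y → , Y . n] }  — shift
  I8: { [Y → , Y n .] }  — reduce

Conflict in state I3:
  Shift-reduce conflict between [T → Y .] and [Y → . , ,]
So the grammar is NOT LR(0).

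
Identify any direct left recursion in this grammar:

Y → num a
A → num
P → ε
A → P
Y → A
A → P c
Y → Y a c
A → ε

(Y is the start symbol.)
Yes, Y is left-recursive

Y → num a: starts with num
A → num: starts with num
P → ε: starts with ε
A → P: starts with P
Y → A: starts with A
A → P c: starts with P
Y → Y a c: LEFT RECURSIVE (starts with Y)
A → ε: starts with ε

The grammar has direct left recursion on: Y.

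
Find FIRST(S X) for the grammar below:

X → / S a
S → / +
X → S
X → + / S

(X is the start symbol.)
FIRST sets of the non-terminals involved (from the grammar, by fixed-point iteration):
  FIRST(S) = { '/' }

To compute FIRST(S X), process the symbols left to right:
Symbol S is a non-terminal. Add FIRST(S) \ {ε} = { '/' }
S is not nullable (ε ∉ FIRST(S)), so stop here.
FIRST(S X) = { '/' }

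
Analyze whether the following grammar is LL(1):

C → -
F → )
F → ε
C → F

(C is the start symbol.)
Yes, the grammar is LL(1).

A grammar is LL(1) if for each non-terminal N with multiple productions, the predict sets of those productions are pairwise disjoint, where PREDICT(N → α) = (FIRST(α) \ {ε}) ∪ (FOLLOW(N) if α ⇒* ε).

Relevant sets:
  FIRST(F) = { ')', ε }
  FOLLOW(C) = { $ }
  FOLLOW(F) = { $ }

For C:
  PREDICT(C → '-') = { '-' }
  PREDICT(C → F) = { $, ')' }
For F:
  PREDICT(F → ')') = { ')' }
  PREDICT(F → ε) = { $ }

All predict sets are disjoint. The grammar IS LL(1).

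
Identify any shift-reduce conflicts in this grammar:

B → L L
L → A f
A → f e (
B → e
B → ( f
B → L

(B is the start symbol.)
A shift-reduce conflict occurs when an LR(0) state has both:
  - a complete (reduce) item [A → α .] (dot at the end), and
  - a shift item [B → β . c γ] (dot before a terminal).

Augment with B' → B and build the canonical LR(0) collection (I0 = CLOSURE({[B' → . B]}), then GOTO on every symbol after a dot until no new states appear). It has 12 states:
  I0: { [A → . f e (], [B → . ( f], [B → . L L], [B → . L], [B → . e], [B' → . B], [L → . A f] }  — shift
  I1: { [B → ( . f] }  — shift
  I2: { [L → A . f] }  — shift
  I3: { [B' → B .] }  — accept
  I4: { [A → . f e (], [B → L . L], [B → L .], [L → . A f] }  — shift, reduce
  I5: { [B → e .] }  — reduce
  I6: { [A → f . e (] }  — shift
  I7: { [A → f e . (] }  — shift
  I8: { [A → f e ( .] }  — reduce
  I9: { [B → L L .] }  — reduce
  I10: { [L → A f .] }  — reduce
  I11: { [B → ( f .] }  — reduce

I4 contains reduce item [B → L .] and shift item [A → . f e (] — shift-reduce conflict.

Answer: Yes — I4: [B → L .] vs [A → . f e (]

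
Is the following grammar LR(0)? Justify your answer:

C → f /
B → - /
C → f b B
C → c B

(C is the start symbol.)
Yes, the grammar is LR(0)

A grammar is LR(0) if no state in the canonical LR(0) collection has:
  - both a shift item (dot before a terminal) and a complete item (shift-reduce conflict), or
  - two or more complete items (reduce-reduce conflict; the accept item [C' → C .] counts as a complete item here).

Augment with C' → C and build the canonical LR(0) collection (I0 = CLOSURE({[C' → . C]}), then GOTO on every symbol after a dot until no new states appear). It has 10 states:
  I0: { [C → . c B], [C → . f /], [C → . f b B], [C' → . C] }  — shift
  I1: { [C' → C .] }  — accept
  I2: { [B → . - /], [C → c . B] }  — shift
  I3: { [C → f . /], [C → f . b B] }  — shift
  I4: { [C → f / .] }  — reduce
  I5: { [B → . - /], [C → f b . B] }  — shift
  I6: { [B → - . /] }  — shift
  I7: { [C → f b B .] }  — reduce
  I8: { [B → - / .] }  — reduce
  I9: { [C → c B .] }  — reduce

Every state is either a pure shift/goto state or contains exactly one complete item and nothing to shift — no conflicts. The grammar is LR(0).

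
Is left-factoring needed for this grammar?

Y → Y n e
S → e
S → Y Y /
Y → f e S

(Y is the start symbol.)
No, left-factoring is not needed

Left-factoring is needed when two productions for the same non-terminal
share a common prefix on the right-hand side.

Productions for Y:
  Y → Y n e
  Y → f e S
Productions for S:
  S → e
  S → Y Y /

No common prefixes found.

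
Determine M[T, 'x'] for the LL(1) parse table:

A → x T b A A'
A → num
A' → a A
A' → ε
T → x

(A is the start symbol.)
T → x

To find M[T, 'x'], we find productions for T where 'x' is in the predict set (PREDICT(N → α) = (FIRST(α) \ {ε}) ∪ (FOLLOW(N) if α ⇒* ε)).

T → x: PREDICT = { 'x' }
  'x' is in predict set, so this production goes in M[T, 'x']

M[T, 'x'] = T → x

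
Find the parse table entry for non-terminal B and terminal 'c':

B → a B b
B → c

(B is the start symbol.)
To find M[B, 'c'], we find productions for B where 'c' is in the predict set (PREDICT(N → α) = (FIRST(α) \ {ε}) ∪ (FOLLOW(N) if α ⇒* ε)).

B → a B b: PREDICT = { 'a' }
B → c: PREDICT = { 'c' }
  'c' is in predict set, so this production goes in M[B, 'c']

M[B, 'c'] = B → c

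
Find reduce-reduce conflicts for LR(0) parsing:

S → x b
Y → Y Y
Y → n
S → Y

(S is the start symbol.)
No reduce-reduce conflicts

A reduce-reduce conflict occurs when an LR(0) state has two complete items [A → α .] and [B → β .] — both call for a reduction, and with no lookahead the parser cannot choose between them.

Augment with S' → S and build the canonical LR(0) collection (I0 = CLOSURE({[S' → . S]}), then GOTO on every symbol after a dot until no new states appear). It has 7 states:
  I0: { [S → . Y], [S → . x b], [S' → . S], [Y → . Y Y], [Y → . n] }  — shift
  I1: { [S' → S .] }  — accept
  I2: { [S → Y .], [Y → . Y Y], [Y → . n], [Y → Y . Y] }  — shift, reduce
  I3: { [Y → n .] }  — reduce
  I4: { [S → x . b] }  — shift
  I5: { [S → x b .] }  — reduce
  I6: { [Y → . Y Y], [Y → . n], [Y → Y . Y], [Y → Y Y .] }  — shift, reduce

No state contains more than one complete item.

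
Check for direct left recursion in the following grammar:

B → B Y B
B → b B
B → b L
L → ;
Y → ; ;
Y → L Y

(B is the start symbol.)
Yes, B is left-recursive

Direct left recursion occurs when N → N α for some non-terminal N (the right-hand side begins with the left-hand side itself).

B → B Y B: LEFT RECURSIVE (starts with B)
B → b B: starts with b
B → b L: starts with b
L → ;: starts with ';'
Y → ; ;: starts with ';'
Y → L Y: starts with L

The grammar has direct left recursion on: B.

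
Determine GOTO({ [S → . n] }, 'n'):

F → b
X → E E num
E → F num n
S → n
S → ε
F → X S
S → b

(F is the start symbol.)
{ [S → n .] }

GOTO(I, 'n') = CLOSURE({ [A → αX.β] : [A → α.Xβ] ∈ I, X = 'n' })

Items with dot before 'n', with the dot advanced:
  [S → . n] → [S → n .]
Closure adds nothing (no advanced item has the dot before a non-terminal).

GOTO = { [S → n .] }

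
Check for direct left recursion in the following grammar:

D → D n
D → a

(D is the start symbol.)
Yes, D is left-recursive

Direct left recursion occurs when N → N α for some non-terminal N (the right-hand side begins with the left-hand side itself).

D → D n: LEFT RECURSIVE (starts with D)
D → a: starts with a

The grammar has direct left recursion on: D.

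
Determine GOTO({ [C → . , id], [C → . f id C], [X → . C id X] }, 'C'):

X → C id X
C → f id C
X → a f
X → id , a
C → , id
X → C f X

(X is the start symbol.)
{ [X → C . id X] }

GOTO(I, 'C') = CLOSURE({ [A → αX.β] : [A → α.Xβ] ∈ I, X = 'C' })

Items with dot before 'C', with the dot advanced:
  [X → . C id X] → [X → C . id X]
Closure adds nothing (no advanced item has the dot before a non-terminal).

GOTO = { [X → C . id X] }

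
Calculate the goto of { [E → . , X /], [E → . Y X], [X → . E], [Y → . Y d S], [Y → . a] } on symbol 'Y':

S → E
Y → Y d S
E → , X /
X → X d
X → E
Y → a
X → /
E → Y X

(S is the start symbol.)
{ [E → . , X /], [E → . Y X], [E → Y . X], [X → . /], [X → . E], [X → . X d], [Y → . Y d S], [Y → . a], [Y → Y . d S] }

GOTO(I, 'Y') = CLOSURE({ [A → αX.β] : [A → α.Xβ] ∈ I, X = 'Y' })

Items with dot before 'Y', with the dot advanced:
  [E → . Y X] → [E → Y . X]
  [Y → . Y d S] → [Y → Y . d S]
Closure of the advanced items:
  [E → Y . X] has the dot before X: add [X → . X d], [X → . E], [X → . /]
  [X → . E] has the dot before E: add [E → . , X /], [E → . Y X]
  [E → . Y X] has the dot before Y: add [Y → . Y d S], [Y → . a]

GOTO = { [E → . , X /], [E → . Y X], [E → Y . X], [X → . /], [X → . E], [X → . X d], [Y → . Y d S], [Y → . a], [Y → Y . d S] }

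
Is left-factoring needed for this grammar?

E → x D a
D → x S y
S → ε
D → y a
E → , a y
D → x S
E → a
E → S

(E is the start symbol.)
Yes, D has productions with common prefix 'x S'

Left-factoring is needed when two productions for the same non-terminal
share a common prefix on the right-hand side.

Productions for E:
  E → x D a
  E → , a y
  E → a
  E → S
Productions for D:
  D → x S y
  D → y a
  D → x S

Found common prefix 'x S' in productions for D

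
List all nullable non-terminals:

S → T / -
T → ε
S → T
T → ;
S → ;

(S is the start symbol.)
ε-productions: T → ε
So T is immediately nullable.
S → T: every symbol on the right is nullable, so S is nullable too.
Every non-terminal is now nullable.
Nullable = { 'S', 'T' }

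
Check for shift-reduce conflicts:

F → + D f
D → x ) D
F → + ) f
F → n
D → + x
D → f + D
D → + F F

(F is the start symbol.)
A shift-reduce conflict occurs when an LR(0) state has both:
  - a complete (reduce) item [A → α .] (dot at the end), and
  - a shift item [B → β . c γ] (dot before a terminal).

Augment with F' → F and build the canonical LR(0) collection (I0 = CLOSURE({[F' → . F]}), then GOTO on every symbol after a dot until no new states appear). It has 18 states:
  I0: { [F → . + ) f], [F → . + D f], [F → . n], [F' → . F] }  — shift
  I1: { [D → . + F F], [D → . + x], [D → . f + D], [D → . x ) D], [F → + . ) f], [F → + . D f] }  — shift
  I2: { [F' → F .] }  — accept
  I3: { [F → n .] }  — reduce
  I4: { [F → + ) . f] }  — shift
  I5: { [D → + . F F], [D → + . x], [F → . + ) f], [F → . + D f], [F → . n] }  — shift
  I6: { [F → + D . f] }  — shift
  I7: { [D → f . + D] }  — shift
  I8: { [D → x . ) D] }  — shift
  I9: { [D → . + F F], [D → . + x], [D → . f + D], [D → . x ) D], [D → x ) . D] }  — shift
  I10: { [D → x ) D .] }  — reduce
  I11: { [D → . + F F], [D → . + x], [D → . f + D], [D → . x ) D], [D → f + . D] }  — shift
  I12: { [D → f + D .] }  — reduce
  I13: { [F → + D f .] }  — reduce
  I14: { [D → + F . F], [F → . + ) f], [F → . + D f], [F → . n] }  — shift
  I15: { [D → + x .] }  — reduce
  I16: { [D → + F F .] }  — reduce
  I17: { [F → + ) f .] }  — reduce

No state contains both a complete item and a shift item.

Answer: No shift-reduce conflicts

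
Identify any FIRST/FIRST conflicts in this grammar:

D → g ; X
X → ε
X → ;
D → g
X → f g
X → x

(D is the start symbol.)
Yes. D → g ';' X / D → g on { 'g' }

A FIRST/FIRST conflict occurs when two productions N → α and N → β for the same non-terminal have FIRST(α) ∩ FIRST(β) ≠ ∅ (with ε ∈ FIRST of a nullable right-hand side, so two nullable alternatives also conflict).

Productions for D:
  D → g ; X: FIRST = { 'g' }
  D → g: FIRST = { 'g' }
Productions for X:
  X → ε: FIRST = { ε }
  X → ;: FIRST = { ';' }
  X → f g: FIRST = { 'f' }
  X → x: FIRST = { 'x' }

Conflict for D: D → g ; X and D → g
  Overlap: { 'g' }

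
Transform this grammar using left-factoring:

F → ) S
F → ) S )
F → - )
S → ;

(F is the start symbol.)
F → ) S F'
F' → ε
F' → )
F → - )
S → ;

Left-factoring transforms A → αβ₁ | αβ₂ into A → αA' and A' → β₁ | β₂
(α is the longest common prefix among the alternatives). Repeat until
no nonterminal has two alternatives with a common prefix.

Round 1: F has alternatives sharing prefix ') S'. Introduce F': F → ) S F'
  Add: F' → ε
  Add: F' → )

No remaining common prefixes — done.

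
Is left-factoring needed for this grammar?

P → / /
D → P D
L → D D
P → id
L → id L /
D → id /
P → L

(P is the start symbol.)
No, left-factoring is not needed

Left-factoring is needed when two productions for the same non-terminal
share a common prefix on the right-hand side.

Productions for P:
  P → / /
  P → id
  P → L
Productions for D:
  D → P D
  D → id /
Productions for L:
  L → D D
  L → id L /

No common prefixes found.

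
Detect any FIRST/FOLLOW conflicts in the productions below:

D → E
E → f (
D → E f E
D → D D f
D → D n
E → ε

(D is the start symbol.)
Yes. D → E f E with FOLLOW(D) on { 'f' }; D → D D f with FOLLOW(D) on { 'f', 'n' }; D → D n with FOLLOW(D) on { 'f', 'n' }; E → f '(' with FOLLOW(E) on { 'f' }

Nullable non-terminals: D, E.
FIRST sets used below: FIRST(E) = { 'f', ε }, FIRST(D) = { 'f', 'n', ε }

D: nullable alternative(s) D → E; FOLLOW(D) = { $, 'f', 'n' }
  D → E: FIRST \ {ε} = { 'f' } — this is the only nullable alternative, skip
  D → E f E: FIRST \ {ε} = { 'f' } — overlaps FOLLOW(D) on { 'f' }: CONFLICT
  D → D D f: FIRST \ {ε} = { 'f', 'n' } — overlaps FOLLOW(D) on { 'f', 'n' }: CONFLICT
  D → D n: FIRST \ {ε} = { 'f', 'n' } — overlaps FOLLOW(D) on { 'f', 'n' }: CONFLICT

E: nullable alternative(s) E → ε; FOLLOW(E) = { $, 'f', 'n' }
  E → f (: FIRST \ {ε} = { 'f' } — overlaps FOLLOW(E) on { 'f' }: CONFLICT
  E → ε: FIRST \ {ε} = { } — this is the only nullable alternative, skip

So the grammar has 4 FIRST/FOLLOW conflicts (marked CONFLICT above).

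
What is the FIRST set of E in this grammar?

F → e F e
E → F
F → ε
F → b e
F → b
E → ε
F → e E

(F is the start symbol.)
FIRST sets of the other non-terminals involved (by the same procedure, iterated to a fixed point):
  FIRST(F) = { 'b', 'e', ε }

From E → F:
  - F is a non-terminal: add FIRST(F) \ {ε} = { 'b', 'e' }
    F is nullable and nothing follows, so the whole right-hand side can vanish: ε ∈ FIRST(E)
From E → ε:
  - ε-production, so ε ∈ FIRST(E)

Collecting: FIRST(E) = { 'b', 'e', ε }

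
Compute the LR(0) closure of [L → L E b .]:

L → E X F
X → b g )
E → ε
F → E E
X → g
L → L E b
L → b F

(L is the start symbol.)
To compute CLOSURE, for each item [A → α.Bβ] where B is a non-terminal, add [B → .γ] for all productions B → γ; repeat for the newly added items until nothing changes.

Start with: [L → L E b .]
The dot is at the end, so nothing is added.

CLOSURE = { [L → L E b .] }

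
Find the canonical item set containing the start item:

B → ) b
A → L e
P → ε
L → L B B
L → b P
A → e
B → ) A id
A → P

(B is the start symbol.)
First, augment the grammar with B' → B
I₀ = CLOSURE({ [B' → . B] }):
  [B' → . B] has the dot before B: add [B → . ) b], [B → . ) A id]
No further items can be added.

I₀ = { [B → . ) A id], [B → . ) b], [B' → . B] }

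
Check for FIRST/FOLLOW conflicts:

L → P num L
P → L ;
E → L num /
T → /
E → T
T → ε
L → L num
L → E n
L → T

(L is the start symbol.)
A FIRST/FOLLOW conflict occurs when a non-terminal N has a nullable alternative N → β (β ⇒* ε) and another alternative N → α with FIRST(α) ∩ FOLLOW(N) ≠ ∅: on such a lookahead the parser cannot decide between expanding α and letting N vanish via β.

Nullable non-terminals: E, L, T.
FIRST sets used below: FIRST(L) = { '/', ';', 'n', 'num', ε }, FIRST(T) = { '/', ε }, FIRST(P) = { '/', ';', 'n', 'num' }, FIRST(E) = { '/', ';', 'n', 'num', ε }

E: nullable alternative(s) E → T; FOLLOW(E) = { 'n' }
  E → L num /: FIRST \ {ε} = { '/', ';', 'n', 'num' } — overlaps FOLLOW(E) on { 'n' }: CONFLICT
  E → T: FIRST \ {ε} = { '/' } — this is the only nullable alternative, skip

L: nullable alternative(s) L → T; FOLLOW(L) = { $, ';', 'num' }
  L → P num L: FIRST \ {ε} = { '/', ';', 'n', 'num' } — overlaps FOLLOW(L) on { ';', 'num' }: CONFLICT
  L → L num: FIRST \ {ε} = { '/', ';', 'n', 'num' } — overlaps FOLLOW(L) on { ';', 'num' }: CONFLICT
  L → E n: FIRST \ {ε} = { '/', ';', 'n', 'num' } — overlaps FOLLOW(L) on { ';', 'num' }: CONFLICT
  L → T: FIRST \ {ε} = { '/' } — this is the only nullable alternative, skip

T: nullable alternative(s) T → ε; FOLLOW(T) = { $, ';', 'n', 'num' }
  T → /: FIRST \ {ε} = { '/' } — disjoint from FOLLOW(T)
  T → ε: FIRST \ {ε} = { } — this is the only nullable alternative, skip

P has no nullable alternative, so no FIRST/FOLLOW check is needed there.

So the grammar has 4 FIRST/FOLLOW conflicts (marked CONFLICT above).

Answer: Yes. L → P num L with FOLLOW(L) on { ';', 'num' }; L → L num with FOLLOW(L) on { ';', 'num' }; L → E n with FOLLOW(L) on { ';', 'num' }; E → L num '/' with FOLLOW(E) on { 'n' }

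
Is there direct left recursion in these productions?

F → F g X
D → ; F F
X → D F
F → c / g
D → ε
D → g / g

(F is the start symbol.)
F → F g X: LEFT RECURSIVE (starts with F)
D → ; F F: starts with ';'
X → D F: starts with D
F → c / g: starts with c
D → ε: starts with ε
D → g / g: starts with g

The grammar has direct left recursion on: F.

Answer: Yes, F is left-recursive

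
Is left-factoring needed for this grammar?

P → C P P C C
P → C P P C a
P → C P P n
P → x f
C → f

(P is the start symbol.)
Left-factoring is needed when two productions for the same non-terminal
share a common prefix on the right-hand side.

Productions for P:
  P → C P P C C
  P → C P P C a
  P → C P P n
  P → x f

Found common prefix 'C P P' in productions for P

Answer: Yes, P has productions with common prefix 'C P P'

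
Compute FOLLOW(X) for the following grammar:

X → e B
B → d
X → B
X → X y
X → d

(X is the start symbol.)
X is the start symbol, so $ ∈ FOLLOW(X).
In X → X y: X is followed by y, add FIRST(y) \ {ε} = { 'y' }

Taking the union: FOLLOW(X) = { $, 'y' }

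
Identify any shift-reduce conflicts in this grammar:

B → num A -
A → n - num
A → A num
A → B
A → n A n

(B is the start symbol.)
A shift-reduce conflict occurs when an LR(0) state has both:
  - a complete (reduce) item [A → α .] (dot at the end), and
  - a shift item [B → β . c γ] (dot before a terminal).

Augment with B' → B and build the canonical LR(0) collection (I0 = CLOSURE({[B' → . B]}), then GOTO on every symbol after a dot until no new states appear). It has 12 states:
  I0: { [B → . num A -], [B' → . B] }  — shift
  I1: { [B' → B .] }  — accept
  I2: { [A → . A num], [A → . B], [A → . n - num], [A → . n A n], [B → . num A -], [B → num . A -] }  — shift
  I3: { [A → A . num], [B → num A . -] }  — shift
  I4: { [A → B .] }  — reduce
  I5: { [A → . A num], [A → . B], [A → . n - num], [A → . n A n], [A → n . - num], [A → n . A n], [B → . num A -] }  — shift
  I6: { [A → n - . num] }  — shift
  I7: { [A → A . num], [A → n A . n] }  — shift
  I8: { [A → n A n .] }  — reduce
  I9: { [A → A num .] }  — reduce
  I10: { [A → n - num .] }  — reduce
  I11: { [B → num A - .] }  — reduce

No state contains both a complete item and a shift item.

Answer: No shift-reduce conflicts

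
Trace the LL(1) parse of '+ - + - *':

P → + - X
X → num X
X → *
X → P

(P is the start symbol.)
LL(1) parsing maintains a stack (initially the start symbol over $) and the input. At each step: if the stack top is a terminal, match it against the current input token; if it is a non-terminal N, replace it with the RHS of M[N, lookahead] (the unique production whose predict set contains the lookahead).

Stack is shown with the top on the left.

Stack    Input        Action
----------------------------
P $      + - + - * $  output P → + - X
+ - X $  + - + - * $  match '+'
- X $    - + - * $    match '-'
X $      + - * $      output X → P
P $      + - * $      output P → + - X
+ - X $  + - * $      match '+'
- X $    - * $        match '-'
X $      * $          output X → *
* $      * $          match '*'
$        $            accept

The string is accepted.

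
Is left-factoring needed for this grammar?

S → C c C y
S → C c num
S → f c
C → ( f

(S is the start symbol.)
Left-factoring is needed when two productions for the same non-terminal
share a common prefix on the right-hand side.

Productions for S:
  S → C c C y
  S → C c num
  S → f c

Found common prefix 'C c' in productions for S

Answer: Yes, S has productions with common prefix 'C c'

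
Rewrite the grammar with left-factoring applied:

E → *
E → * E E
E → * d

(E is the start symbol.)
E → * E'
E' → ε
E' → E E
E' → d

Left-factoring transforms A → αβ₁ | αβ₂ into A → αA' and A' → β₁ | β₂
(α is the longest common prefix among the alternatives). Repeat until
no nonterminal has two alternatives with a common prefix.

Round 1: E has alternatives sharing prefix '*'. Introduce E': E → * E'
  Add: E' → ε
  Add: E' → E E
  Add: E' → d

No remaining common prefixes — done.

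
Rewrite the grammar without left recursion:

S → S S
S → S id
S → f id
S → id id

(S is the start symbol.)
S is directly left-recursive. The standard transformation for
  A → A α₁ | ... | A α_m | β₁ | ... | β_n
is
  A  → β₁ A' | ... | β_n A'
  A' → α₁ A' | ... | α_m A' | ε

S → f id becomes S → f id S'
S → id id becomes S → id id S'
S → S S becomes S' → S S'
S → S id becomes S' → id S'
Add S' → ε

Resulting grammar:
S → f id S'
S → id id S'
S' → S S'
S' → id S'
S' → ε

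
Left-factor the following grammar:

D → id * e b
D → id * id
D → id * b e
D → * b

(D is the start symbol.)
D → id * D'
D' → e b
D' → id
D' → b e
D → * b

Left-factoring transforms A → αβ₁ | αβ₂ into A → αA' and A' → β₁ | β₂
(α is the longest common prefix among the alternatives). Repeat until
no nonterminal has two alternatives with a common prefix.

Round 1: D has alternatives sharing prefix 'id *'. Introduce D': D → id * D'
  Add: D' → e b
  Add: D' → id
  Add: D' → b e

No remaining common prefixes — done.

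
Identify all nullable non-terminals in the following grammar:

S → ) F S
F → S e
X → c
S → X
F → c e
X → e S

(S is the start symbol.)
A non-terminal is nullable if it can derive ε (the empty string): either it has an ε-production, or it has a production whose right-hand side consists entirely of nullable non-terminals.

There are no ε-productions, so no non-terminal can derive ε.
No non-terminals are nullable.

Answer: None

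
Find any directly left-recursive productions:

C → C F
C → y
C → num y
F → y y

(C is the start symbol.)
Direct left recursion occurs when N → N α for some non-terminal N (the right-hand side begins with the left-hand side itself).

C → C F: LEFT RECURSIVE (starts with C)
C → y: starts with y
C → num y: starts with num
F → y y: starts with y

The grammar has direct left recursion on: C.

Answer: Yes, C is left-recursive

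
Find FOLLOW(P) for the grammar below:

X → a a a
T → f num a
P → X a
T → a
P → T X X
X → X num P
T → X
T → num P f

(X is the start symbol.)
To compute FOLLOW(P), find every occurrence of P on a right-hand side N → α P β: add FIRST(β) \ {ε}, and if β is empty or nullable also add FOLLOW(N). Iterate to a fixed point.

In X → X num P: P is at the end, add FOLLOW(X)
In T → num P f: P is followed by f, add FIRST(f) \ {ε} = { 'f' }

The FOLLOW sets referred to above (computed the same way, to a fixed point):
  FOLLOW(X) = { $, 'a', 'f', 'num' }

Taking the union: FOLLOW(P) = { $, 'a', 'f', 'num' }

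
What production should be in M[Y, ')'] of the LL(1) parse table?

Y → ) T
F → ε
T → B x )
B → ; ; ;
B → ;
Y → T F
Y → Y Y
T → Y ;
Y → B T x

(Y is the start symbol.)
Y → ) T, Y → T F, Y → Y Y

To find M[Y, ')'], we find productions for Y where ')' is in the predict set (PREDICT(N → α) = (FIRST(α) \ {ε}) ∪ (FOLLOW(N) if α ⇒* ε)).

Relevant sets:
  FIRST(T) = { ')', ';' }
  FIRST(Y) = { ')', ';' }
  FIRST(B) = { ';' }

Y → ) T: PREDICT = { ')' }
  ')' is in predict set, so this production goes in M[Y, ')']
Y → T F: PREDICT = { ')', ';' }
  ')' is in predict set, so this production goes in M[Y, ')']
Y → Y Y: PREDICT = { ')', ';' }
  ')' is in predict set, so this production goes in M[Y, ')']
Y → B T x: PREDICT = { ';' }

M[Y, ')'] = Y → ) T, Y → T F, Y → Y Y  (a multiply-defined cell — the grammar is not LL(1))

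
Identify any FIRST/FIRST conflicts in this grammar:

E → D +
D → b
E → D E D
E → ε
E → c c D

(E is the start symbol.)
A FIRST/FIRST conflict occurs when two productions N → α and N → β for the same non-terminal have FIRST(α) ∩ FIRST(β) ≠ ∅ (with ε ∈ FIRST of a nullable right-hand side, so two nullable alternatives also conflict).

FIRST sets of the non-terminals at (or reachable through a nullable prefix from) the front of some alternative:
  FIRST(D) = { 'b' }

Productions for E:
  E → D +: FIRST = { 'b' }
  E → D E D: FIRST = { 'b' }
  E → ε: FIRST = { ε }
  E → c c D: FIRST = { 'c' }
D has only one production, so no FIRST/FIRST conflict is possible there.

Conflict for E: E → D + and E → D E D
  Overlap: { 'b' }

Answer: Yes. E → D '+' / E → D E D on { 'b' }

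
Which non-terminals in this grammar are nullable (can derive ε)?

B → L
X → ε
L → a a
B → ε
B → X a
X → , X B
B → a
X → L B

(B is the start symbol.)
{ 'B', 'X' }

ε-productions: X → ε, B → ε
So X, B are immediately nullable.
No further non-terminal can be added: every production for the remaining non-terminals contains a terminal or a non-nullable non-terminal.
Nullable = { 'B', 'X' }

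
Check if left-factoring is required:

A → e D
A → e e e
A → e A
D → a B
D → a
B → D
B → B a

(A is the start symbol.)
Left-factoring is needed when two productions for the same non-terminal
share a common prefix on the right-hand side.

Productions for A:
  A → e D
  A → e e e
  A → e A
Productions for D:
  D → a B
  D → a
Productions for B:
  B → D
  B → B a

Found common prefix 'e' in productions for A
Found common prefix 'a' in productions for D

Answer: Yes, A has productions with common prefix 'e'; D has productions with common prefix 'a'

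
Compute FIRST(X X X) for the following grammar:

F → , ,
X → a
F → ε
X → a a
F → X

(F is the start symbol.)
{ 'a' }

FIRST sets of the non-terminals involved (from the grammar, by fixed-point iteration):
  FIRST(X) = { 'a' }

To compute FIRST(X X X), process the symbols left to right:
Symbol X is a non-terminal. Add FIRST(X) \ {ε} = { 'a' }
X is not nullable (ε ∉ FIRST(X)), so stop here.
FIRST(X X X) = { 'a' }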